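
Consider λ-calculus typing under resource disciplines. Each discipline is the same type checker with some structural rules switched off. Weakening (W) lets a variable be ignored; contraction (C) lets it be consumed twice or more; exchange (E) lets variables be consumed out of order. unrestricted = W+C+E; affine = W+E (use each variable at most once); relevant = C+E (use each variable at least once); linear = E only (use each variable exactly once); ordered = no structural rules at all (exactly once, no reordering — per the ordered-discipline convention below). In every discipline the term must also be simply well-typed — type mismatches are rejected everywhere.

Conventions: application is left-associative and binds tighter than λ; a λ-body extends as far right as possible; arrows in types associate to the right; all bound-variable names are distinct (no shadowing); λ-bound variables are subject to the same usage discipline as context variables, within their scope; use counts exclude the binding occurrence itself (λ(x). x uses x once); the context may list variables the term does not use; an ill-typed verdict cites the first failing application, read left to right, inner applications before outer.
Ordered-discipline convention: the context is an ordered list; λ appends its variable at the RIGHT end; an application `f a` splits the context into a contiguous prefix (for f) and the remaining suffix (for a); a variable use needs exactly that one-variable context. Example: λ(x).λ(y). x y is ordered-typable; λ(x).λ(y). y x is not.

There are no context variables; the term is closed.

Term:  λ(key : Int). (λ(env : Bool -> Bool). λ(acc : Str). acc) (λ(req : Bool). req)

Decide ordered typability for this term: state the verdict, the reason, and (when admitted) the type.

no — key, env left unused
counts: key (λ-bound) ×0, env (λ-bound) ×0, acc (λ-bound) ×1, req (λ-bound) ×1
left-to-right use order: acc, req
typing: the term checks, with type Int -> Str -> Str
across the five disciplines: ordered ✗; linear ✗; affine ✓; relevant ✗; unrestricted ✓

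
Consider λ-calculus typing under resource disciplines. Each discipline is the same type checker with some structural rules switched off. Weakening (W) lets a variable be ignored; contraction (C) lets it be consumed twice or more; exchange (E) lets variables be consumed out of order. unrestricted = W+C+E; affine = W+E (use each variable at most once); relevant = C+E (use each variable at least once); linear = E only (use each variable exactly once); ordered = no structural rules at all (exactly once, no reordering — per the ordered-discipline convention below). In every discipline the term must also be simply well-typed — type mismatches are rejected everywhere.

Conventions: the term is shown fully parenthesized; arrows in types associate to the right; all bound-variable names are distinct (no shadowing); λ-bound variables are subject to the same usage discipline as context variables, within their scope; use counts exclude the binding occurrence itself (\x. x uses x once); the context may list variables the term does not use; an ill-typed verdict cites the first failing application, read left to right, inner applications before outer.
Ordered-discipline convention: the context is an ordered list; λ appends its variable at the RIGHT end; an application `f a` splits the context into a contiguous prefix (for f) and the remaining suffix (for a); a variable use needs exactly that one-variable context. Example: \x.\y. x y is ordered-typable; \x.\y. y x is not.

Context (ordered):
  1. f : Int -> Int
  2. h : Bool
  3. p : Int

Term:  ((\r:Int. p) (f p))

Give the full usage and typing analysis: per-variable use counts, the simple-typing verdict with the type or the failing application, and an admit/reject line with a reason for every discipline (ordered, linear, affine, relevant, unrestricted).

use counts: f=1; h=0; p=2; r (λ-bound)=0
uses in reading order: p, f, p
typing: well-typed at Int
ordered: ✗ — needs contraction — p ×2; h, r left unused
linear: ✗ — needs contraction — p ×2; h, r left unused
affine: ✗ — needs contraction — p ×2
relevant: ✗ — h, r left unused
unrestricted: ✓ — typability at Int is all that's needed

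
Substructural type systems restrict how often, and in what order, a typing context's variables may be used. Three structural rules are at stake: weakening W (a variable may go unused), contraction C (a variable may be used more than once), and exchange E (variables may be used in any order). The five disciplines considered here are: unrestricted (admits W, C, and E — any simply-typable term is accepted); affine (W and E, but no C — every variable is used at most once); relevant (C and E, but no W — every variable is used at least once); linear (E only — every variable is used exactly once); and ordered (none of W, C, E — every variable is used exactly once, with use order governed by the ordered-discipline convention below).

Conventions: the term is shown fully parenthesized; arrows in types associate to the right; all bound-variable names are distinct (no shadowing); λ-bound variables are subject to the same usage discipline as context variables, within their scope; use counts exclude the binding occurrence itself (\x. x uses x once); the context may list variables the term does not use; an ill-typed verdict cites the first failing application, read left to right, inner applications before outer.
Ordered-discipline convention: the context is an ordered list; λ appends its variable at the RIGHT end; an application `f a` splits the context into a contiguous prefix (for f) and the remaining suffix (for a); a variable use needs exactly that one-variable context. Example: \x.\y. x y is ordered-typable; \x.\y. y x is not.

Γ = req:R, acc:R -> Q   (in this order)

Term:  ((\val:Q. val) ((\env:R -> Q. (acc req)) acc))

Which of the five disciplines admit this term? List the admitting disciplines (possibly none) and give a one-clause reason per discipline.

admitted by: unrestricted
counts: req: 1×, acc: 2×, val (λ-bound): 1×, env (λ-bound): 0×
use order (left to right): val, acc, req, acc
typing: well-typed at Q
ordered: ✗ — acc ×2 used more than once (contraction); unused: env — weakening required
linear: ✗ — acc ×2 used more than once (contraction); unused: env — weakening required
affine: ✗ — acc ×2 used more than once (contraction)
relevant: ✗ — unused: env — weakening required
unrestricted: ✓ — typability at Q is all that's needed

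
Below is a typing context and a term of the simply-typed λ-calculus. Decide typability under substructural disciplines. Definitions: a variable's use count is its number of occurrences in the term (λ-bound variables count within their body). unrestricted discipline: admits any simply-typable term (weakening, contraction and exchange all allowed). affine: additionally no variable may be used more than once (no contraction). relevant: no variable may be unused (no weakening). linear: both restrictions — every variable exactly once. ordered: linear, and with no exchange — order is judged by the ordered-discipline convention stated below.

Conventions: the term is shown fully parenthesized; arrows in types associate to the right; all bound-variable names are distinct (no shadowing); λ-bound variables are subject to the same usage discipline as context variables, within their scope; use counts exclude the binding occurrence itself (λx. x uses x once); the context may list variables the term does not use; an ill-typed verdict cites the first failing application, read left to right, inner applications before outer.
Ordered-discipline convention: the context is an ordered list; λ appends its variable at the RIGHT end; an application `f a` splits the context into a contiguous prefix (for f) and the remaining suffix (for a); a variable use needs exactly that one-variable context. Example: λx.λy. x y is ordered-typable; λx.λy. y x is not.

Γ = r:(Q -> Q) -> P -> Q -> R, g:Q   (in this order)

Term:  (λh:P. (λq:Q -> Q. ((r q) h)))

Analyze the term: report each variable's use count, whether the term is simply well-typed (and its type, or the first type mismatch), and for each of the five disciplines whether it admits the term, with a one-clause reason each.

counts: r=1; g=0; h (λ-bound)=1; q (λ-bound)=1
order of uses: r, q, h
typing: ✓ — P -> (Q -> Q) -> Q -> R
ordered: ✗ — unused: g — weakening required
linear: ✗ — unused: g — weakening required
affine: ✓ — at most one use each (r, g, h, q)
relevant: ✗ — unused: g — weakening required
unrestricted: ✓ — well-typed at P -> (Q -> Q) -> Q -> R; no restrictions here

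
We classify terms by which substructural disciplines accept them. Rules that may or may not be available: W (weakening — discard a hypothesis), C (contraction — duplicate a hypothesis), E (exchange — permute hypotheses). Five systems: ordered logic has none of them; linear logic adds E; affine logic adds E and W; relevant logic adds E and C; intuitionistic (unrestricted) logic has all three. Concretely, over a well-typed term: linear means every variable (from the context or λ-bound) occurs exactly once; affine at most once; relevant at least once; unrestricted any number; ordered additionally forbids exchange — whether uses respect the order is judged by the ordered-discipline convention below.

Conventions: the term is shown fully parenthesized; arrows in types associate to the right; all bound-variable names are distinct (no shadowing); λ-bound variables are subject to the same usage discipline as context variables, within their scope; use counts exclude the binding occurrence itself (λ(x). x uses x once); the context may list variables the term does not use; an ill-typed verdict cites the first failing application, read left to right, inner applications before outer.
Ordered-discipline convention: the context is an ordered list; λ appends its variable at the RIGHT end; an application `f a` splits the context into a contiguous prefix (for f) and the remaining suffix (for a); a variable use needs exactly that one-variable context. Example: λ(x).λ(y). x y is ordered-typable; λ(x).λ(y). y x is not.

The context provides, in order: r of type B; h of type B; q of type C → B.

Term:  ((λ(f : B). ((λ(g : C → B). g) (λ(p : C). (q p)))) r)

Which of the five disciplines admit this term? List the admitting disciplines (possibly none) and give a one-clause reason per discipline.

admitted in: affine, unrestricted
variable uses: r: 1×; h: 0×; q: 1×; f (λ-bound): 0×; g (λ-bound): 1×; p (λ-bound): 1×
uses in reading order: g, q, p, r
typing: well-typed — term : C → B
ordered: ✗ — h, f left unused
linear: ✗ — h, f left unused
affine: ✓ — none of r, h, q, f, g, p used more than once
relevant: ✗ — h, f left unused
unrestricted: ✓ — typability at C → B is all that's needed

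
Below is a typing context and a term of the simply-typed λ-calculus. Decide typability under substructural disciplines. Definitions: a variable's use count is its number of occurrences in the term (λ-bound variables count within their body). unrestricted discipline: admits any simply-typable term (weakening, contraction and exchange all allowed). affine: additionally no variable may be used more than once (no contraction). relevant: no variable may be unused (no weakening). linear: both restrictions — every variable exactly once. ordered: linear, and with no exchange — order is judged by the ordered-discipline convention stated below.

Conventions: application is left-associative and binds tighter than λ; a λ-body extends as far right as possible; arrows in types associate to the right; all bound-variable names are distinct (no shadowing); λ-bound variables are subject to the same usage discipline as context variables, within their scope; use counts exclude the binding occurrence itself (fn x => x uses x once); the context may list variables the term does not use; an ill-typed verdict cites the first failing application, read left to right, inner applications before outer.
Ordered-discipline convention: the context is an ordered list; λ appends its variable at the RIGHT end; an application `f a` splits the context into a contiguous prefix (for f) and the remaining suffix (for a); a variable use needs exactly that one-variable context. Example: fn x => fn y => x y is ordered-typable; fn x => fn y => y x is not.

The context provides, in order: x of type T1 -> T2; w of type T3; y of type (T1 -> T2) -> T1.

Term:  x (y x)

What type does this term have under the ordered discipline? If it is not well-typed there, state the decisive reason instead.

not well-typed under ordered — repeated use of x ×2; needs weakening: w unused
usage: x=2, w=0, y=1
left-to-right use order: x, y, x
typing: the term checks, with type T2
summary: ordered ✗ | linear ✗ | affine ✗ | relevant ✗ | unrestricted ✓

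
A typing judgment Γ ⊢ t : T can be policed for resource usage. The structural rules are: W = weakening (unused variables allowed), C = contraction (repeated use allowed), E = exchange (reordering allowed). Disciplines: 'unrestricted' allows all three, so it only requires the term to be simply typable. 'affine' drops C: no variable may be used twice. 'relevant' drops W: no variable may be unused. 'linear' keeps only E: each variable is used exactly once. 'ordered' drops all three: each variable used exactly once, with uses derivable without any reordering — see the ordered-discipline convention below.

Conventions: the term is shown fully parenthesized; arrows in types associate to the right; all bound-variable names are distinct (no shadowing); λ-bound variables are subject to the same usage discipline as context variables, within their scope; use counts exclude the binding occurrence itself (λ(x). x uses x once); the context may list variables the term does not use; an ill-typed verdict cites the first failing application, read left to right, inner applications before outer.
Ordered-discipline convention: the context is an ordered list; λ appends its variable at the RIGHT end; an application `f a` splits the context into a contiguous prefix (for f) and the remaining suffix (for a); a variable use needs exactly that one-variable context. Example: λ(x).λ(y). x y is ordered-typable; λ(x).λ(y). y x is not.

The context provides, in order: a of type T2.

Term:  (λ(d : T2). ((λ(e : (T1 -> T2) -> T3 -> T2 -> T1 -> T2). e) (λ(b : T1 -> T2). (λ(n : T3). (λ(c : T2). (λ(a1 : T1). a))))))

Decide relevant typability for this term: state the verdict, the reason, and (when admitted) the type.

no — d, b, n, c, a1 never used (weakening)
variable uses: a: 1×, d (bound): 0×, e (bound): 1×, b (bound): 0×, n (bound): 0×, c (bound): 0×, a1 (bound): 0×
uses in reading order: e, a
typing: the term checks, with type T2 -> (T1 -> T2) -> T3 -> T2 -> T1 -> T2
per-discipline verdicts: ordered ✗, linear ✗, affine ✓, relevant ✗, unrestricted ✓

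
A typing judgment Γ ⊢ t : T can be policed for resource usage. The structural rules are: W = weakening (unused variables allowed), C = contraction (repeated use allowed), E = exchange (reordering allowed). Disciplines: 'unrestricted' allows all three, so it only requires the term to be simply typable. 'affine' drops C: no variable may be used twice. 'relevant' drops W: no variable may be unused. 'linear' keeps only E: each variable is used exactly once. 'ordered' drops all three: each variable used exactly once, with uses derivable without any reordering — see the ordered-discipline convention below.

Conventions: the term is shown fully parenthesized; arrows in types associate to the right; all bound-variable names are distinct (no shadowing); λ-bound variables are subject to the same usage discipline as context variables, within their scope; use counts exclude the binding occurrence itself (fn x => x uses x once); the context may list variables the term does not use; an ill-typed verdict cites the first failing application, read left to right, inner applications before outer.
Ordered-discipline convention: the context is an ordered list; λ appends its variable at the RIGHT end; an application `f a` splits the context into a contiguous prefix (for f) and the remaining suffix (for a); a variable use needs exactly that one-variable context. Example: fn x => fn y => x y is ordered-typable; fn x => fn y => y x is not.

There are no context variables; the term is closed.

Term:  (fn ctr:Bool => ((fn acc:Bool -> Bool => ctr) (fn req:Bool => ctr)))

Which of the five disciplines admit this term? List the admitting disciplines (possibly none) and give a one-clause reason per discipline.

admitting disciplines: unrestricted
variable uses: ctr (λ-bound)=2, acc (λ-bound)=0, req (λ-bound)=0
order of uses: ctr, ctr
typing: well-typed — term : Bool -> Bool
ordered ✗ (needs contraction — ctr ×2; acc, req never used (weakening))
linear ✗ (needs contraction — ctr ×2; acc, req never used (weakening))
affine ✗ (needs contraction — ctr ×2)
relevant ✗ (acc, req never used (weakening))
unrestricted ✓ (typability at Bool -> Bool is all that's needed)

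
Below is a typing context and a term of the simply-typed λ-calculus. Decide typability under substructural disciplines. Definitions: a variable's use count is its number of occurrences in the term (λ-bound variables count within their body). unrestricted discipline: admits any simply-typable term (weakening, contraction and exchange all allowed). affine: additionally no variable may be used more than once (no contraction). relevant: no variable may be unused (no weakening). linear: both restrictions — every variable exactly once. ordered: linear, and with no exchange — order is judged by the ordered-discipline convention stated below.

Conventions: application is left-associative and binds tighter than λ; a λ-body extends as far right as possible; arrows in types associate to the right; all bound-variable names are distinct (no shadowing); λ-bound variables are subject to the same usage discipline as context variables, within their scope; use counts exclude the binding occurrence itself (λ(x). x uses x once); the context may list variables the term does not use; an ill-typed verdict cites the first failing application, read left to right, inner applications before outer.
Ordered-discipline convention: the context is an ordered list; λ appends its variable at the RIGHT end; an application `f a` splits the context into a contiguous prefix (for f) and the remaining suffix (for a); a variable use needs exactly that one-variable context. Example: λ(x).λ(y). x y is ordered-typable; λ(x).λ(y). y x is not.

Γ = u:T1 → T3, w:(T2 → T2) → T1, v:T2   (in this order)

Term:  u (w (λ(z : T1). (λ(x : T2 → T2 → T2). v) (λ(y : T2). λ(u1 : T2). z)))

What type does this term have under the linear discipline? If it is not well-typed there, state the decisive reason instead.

not well-typed under linear — the type mismatch rejects it
variable uses: u: 1×, w: 1×, v: 1×, z [bound]: 1×, x [bound]: 0×, y [bound]: 0×, u1 [bound]: 0×
left-to-right use order: u, w, v, z
typing: ill-typed: a function awaiting T2 → T2 → T2 gets T2 → T2 → T1
across the five disciplines: ordered ✗, linear ✗, affine ✗, relevant ✗, unrestricted ✗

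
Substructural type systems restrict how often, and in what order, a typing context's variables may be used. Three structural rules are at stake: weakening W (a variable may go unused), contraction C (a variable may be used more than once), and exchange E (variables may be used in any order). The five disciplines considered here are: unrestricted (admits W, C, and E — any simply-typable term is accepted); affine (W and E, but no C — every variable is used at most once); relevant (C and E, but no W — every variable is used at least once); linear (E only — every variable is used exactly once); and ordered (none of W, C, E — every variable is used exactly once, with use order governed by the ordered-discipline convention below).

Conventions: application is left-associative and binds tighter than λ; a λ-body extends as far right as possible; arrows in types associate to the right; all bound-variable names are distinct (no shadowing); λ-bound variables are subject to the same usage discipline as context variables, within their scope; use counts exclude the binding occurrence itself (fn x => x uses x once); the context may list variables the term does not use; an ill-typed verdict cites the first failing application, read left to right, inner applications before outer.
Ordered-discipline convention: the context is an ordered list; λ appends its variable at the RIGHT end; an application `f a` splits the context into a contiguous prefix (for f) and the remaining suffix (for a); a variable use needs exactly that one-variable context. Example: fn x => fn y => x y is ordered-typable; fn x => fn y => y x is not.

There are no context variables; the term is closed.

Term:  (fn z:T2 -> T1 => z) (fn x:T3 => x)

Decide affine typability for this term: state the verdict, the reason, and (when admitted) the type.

no — fails simple typing
counts: z (bound) ×1; x (bound) ×1
uses in reading order: z, x
typing: ill-typed: an argument T3 -> T3 mismatches the expected T2 -> T1
per-discipline verdicts: ordered ✗; linear ✗; affine ✗; relevant ✗; unrestricted ✗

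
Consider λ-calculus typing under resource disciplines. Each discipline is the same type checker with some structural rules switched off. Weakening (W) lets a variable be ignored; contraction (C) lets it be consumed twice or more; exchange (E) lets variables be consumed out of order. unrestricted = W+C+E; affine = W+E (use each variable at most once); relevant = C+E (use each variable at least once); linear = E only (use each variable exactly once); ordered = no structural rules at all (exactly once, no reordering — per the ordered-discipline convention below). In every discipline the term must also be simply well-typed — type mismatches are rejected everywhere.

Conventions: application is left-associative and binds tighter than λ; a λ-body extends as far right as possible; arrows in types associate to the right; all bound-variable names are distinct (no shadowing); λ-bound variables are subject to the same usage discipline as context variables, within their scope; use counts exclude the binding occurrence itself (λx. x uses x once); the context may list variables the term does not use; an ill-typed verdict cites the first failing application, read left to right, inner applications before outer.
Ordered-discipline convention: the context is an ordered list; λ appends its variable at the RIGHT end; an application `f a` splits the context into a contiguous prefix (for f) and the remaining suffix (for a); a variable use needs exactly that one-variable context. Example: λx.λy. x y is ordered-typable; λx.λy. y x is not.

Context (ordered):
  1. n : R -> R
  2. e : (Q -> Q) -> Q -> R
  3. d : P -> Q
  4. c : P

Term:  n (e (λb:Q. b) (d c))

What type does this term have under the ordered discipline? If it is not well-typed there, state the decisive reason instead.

term : R
variable uses: n ×1; e ×1; d ×1; c ×1; b [bound] ×1
uses in reading order: n, e, b, d, c
typing: ✓ — R
all disciplines: ordered ✓ | linear ✓ | affine ✓ | relevant ✓ | unrestricted ✓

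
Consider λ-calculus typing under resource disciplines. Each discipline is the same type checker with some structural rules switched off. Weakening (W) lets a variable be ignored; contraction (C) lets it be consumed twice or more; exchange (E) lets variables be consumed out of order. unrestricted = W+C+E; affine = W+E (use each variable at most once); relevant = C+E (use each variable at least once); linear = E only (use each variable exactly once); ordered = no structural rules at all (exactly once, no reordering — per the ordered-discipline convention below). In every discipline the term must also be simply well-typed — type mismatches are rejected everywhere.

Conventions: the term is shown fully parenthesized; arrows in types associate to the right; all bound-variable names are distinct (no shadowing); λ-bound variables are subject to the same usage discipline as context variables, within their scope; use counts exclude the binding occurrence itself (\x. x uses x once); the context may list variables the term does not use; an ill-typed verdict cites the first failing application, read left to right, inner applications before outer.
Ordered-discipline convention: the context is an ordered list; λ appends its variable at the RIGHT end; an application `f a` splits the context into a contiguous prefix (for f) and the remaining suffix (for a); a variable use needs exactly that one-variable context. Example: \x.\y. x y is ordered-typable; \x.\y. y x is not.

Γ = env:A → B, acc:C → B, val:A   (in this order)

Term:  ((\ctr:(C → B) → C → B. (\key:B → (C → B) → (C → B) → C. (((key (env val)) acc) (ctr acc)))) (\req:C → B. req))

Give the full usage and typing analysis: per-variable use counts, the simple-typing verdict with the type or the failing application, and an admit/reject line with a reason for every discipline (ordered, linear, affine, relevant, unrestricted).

use counts: env: 1×, acc: 2×, val: 1×, ctr [bound]: 1×, key [bound]: 1×, req [bound]: 1×
uses in reading order: key, env, val, acc, ctr, acc, req
typing: well-typed at (B → (C → B) → (C → B) → C) → C
ordered ✗ (acc ×2 used more than once (contraction))
linear ✗ (acc ×2 used more than once (contraction))
affine ✗ (acc ×2 used more than once (contraction))
relevant ✓ (every one of env, acc, val, ctr, key, req appears)
unrestricted ✓ (well-typed at (B → (C → B) → (C → B) → C) → C; no restrictions here)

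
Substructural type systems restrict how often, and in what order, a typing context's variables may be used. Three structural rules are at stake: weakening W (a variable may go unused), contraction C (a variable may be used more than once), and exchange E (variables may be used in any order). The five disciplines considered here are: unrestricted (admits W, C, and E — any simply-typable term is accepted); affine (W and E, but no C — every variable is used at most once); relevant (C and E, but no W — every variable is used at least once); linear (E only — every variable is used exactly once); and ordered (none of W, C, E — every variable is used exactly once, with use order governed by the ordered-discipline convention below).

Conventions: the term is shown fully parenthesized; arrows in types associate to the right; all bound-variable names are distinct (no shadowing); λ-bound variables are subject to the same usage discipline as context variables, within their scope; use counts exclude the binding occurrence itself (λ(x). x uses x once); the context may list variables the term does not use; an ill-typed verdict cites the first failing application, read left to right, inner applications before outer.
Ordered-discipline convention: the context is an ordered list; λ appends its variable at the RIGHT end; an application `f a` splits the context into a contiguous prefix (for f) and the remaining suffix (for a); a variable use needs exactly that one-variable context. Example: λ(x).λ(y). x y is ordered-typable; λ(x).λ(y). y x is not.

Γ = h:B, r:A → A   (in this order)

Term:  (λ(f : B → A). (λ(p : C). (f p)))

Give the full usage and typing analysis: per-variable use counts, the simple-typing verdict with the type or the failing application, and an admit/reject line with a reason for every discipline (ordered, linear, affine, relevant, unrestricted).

usage: h=0; r=0; f (bound)=1; p (bound)=1
use order (left to right): f, p
typing: ill-typed: a function awaiting B gets C
ordered ✗ (fails simple typing)
linear ✗ (a type mismatch blocks all five)
affine ✗ (the type mismatch rejects it)
relevant ✗ (not simply typable)
unrestricted ✗ (fails simple typing)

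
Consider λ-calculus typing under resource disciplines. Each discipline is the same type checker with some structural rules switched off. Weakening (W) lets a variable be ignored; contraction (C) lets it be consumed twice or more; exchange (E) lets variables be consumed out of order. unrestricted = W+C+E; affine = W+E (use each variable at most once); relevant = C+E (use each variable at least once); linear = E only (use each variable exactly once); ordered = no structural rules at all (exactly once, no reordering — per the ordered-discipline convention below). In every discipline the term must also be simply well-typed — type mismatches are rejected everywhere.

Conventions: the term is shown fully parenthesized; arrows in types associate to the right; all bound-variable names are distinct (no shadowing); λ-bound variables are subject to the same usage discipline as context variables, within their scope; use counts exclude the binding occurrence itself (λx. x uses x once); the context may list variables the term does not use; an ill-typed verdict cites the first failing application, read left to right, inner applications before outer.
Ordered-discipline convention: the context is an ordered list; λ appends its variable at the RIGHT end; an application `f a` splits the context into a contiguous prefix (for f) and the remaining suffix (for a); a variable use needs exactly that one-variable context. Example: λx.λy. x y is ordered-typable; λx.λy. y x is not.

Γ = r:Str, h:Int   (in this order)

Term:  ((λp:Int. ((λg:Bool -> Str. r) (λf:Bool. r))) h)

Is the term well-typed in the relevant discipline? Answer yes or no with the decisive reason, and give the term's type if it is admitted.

no — unused: p, g, f — weakening required
use counts: r=2; h=1; p (bound)=0; g (bound)=0; f (bound)=0
order of uses: r, r, h
typing: ✓ — Str
all disciplines: ordered ✗ · linear ✗ · affine ✗ · relevant ✗ · unrestricted ✓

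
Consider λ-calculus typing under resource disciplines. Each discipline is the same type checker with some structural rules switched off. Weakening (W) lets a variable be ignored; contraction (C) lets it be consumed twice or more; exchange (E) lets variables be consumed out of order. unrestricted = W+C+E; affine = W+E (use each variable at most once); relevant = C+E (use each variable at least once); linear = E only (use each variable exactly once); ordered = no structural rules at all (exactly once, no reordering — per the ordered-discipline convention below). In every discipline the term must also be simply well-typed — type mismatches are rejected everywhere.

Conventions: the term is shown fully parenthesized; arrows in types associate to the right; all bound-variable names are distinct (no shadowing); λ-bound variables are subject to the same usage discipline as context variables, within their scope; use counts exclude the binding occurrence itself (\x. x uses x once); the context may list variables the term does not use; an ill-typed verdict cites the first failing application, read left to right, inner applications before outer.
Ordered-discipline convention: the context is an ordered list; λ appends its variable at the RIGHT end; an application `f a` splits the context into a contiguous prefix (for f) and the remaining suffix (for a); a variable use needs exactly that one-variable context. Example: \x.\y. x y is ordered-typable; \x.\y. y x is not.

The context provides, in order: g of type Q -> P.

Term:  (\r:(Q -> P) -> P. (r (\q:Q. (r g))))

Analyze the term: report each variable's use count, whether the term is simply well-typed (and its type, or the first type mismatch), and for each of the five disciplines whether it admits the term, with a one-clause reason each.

usage: g: 1×; r (λ-bound): 2×; q (λ-bound): 0×
uses in reading order: r, r, g
typing: well-typed — term : ((Q -> P) -> P) -> P
ordered: ✗, needs contraction — r ×2; needs weakening: q unused
linear: ✗, needs contraction — r ×2; needs weakening: q unused
affine: ✗, needs contraction — r ×2
relevant: ✗, needs weakening: q unused
unrestricted: ✓, simply typable at ((Q -> P) -> P) -> P; W, C, E all held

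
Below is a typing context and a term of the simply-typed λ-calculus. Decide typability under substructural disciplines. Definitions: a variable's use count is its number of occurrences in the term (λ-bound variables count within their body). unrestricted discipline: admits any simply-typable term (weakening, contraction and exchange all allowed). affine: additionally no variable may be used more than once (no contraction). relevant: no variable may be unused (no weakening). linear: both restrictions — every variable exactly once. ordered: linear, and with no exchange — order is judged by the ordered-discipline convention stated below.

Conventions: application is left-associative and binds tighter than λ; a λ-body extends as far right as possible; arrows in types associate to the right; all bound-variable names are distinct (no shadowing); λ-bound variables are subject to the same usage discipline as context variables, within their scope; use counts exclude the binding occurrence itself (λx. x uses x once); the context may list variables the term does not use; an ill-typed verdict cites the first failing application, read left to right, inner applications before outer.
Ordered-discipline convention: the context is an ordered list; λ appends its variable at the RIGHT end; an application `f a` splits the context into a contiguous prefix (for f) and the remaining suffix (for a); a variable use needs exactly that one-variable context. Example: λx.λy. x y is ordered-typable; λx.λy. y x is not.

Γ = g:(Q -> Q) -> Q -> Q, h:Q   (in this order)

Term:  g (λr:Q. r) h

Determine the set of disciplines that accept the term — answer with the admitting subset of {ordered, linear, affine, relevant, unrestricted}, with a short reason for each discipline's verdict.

admitted in: ordered, linear, affine, relevant, unrestricted
variable uses: g=1, h=1, r (λ-bound)=1
use order (left to right): g, r, h
typing: the term checks, with type Q
ordered: ✓, g, h, r once each; derivable with no W/C/E
linear: ✓, exactly-once usage across g, h, r
affine: ✓, none of g, h, r used more than once
relevant: ✓, g, h, r: all used, weakening unneeded
unrestricted: ✓, simply typable at Q; W, C, E all held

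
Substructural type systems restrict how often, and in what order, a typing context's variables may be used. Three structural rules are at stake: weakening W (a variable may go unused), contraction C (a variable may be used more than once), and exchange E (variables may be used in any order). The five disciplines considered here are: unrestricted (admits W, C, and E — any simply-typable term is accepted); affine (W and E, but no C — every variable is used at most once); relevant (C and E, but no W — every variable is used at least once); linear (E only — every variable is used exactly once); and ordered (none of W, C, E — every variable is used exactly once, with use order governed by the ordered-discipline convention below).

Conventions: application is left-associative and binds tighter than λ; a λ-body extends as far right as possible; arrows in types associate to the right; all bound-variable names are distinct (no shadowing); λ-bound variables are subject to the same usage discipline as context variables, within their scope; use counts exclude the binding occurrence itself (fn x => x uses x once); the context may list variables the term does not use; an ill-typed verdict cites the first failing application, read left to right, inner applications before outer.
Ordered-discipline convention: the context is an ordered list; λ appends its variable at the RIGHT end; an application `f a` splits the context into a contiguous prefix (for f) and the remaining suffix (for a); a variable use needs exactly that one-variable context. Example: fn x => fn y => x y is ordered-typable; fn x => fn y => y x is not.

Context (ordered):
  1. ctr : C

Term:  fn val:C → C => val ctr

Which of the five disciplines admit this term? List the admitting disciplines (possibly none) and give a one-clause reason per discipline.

admitting disciplines: linear, affine, relevant, unrestricted
use counts: ctr: 1; val (bound): 1
order of uses: val, ctr
typing: well-typed — term : (C → C) → C
ordered ✗ (no contiguous prefix/suffix split fits val, ctr)
linear ✓ (each of ctr, val used exactly once)
affine ✓ (none of ctr, val used more than once)
relevant ✓ (every one of ctr, val appears)
unrestricted ✓ (well-typed at (C → C) → C; no restrictions here)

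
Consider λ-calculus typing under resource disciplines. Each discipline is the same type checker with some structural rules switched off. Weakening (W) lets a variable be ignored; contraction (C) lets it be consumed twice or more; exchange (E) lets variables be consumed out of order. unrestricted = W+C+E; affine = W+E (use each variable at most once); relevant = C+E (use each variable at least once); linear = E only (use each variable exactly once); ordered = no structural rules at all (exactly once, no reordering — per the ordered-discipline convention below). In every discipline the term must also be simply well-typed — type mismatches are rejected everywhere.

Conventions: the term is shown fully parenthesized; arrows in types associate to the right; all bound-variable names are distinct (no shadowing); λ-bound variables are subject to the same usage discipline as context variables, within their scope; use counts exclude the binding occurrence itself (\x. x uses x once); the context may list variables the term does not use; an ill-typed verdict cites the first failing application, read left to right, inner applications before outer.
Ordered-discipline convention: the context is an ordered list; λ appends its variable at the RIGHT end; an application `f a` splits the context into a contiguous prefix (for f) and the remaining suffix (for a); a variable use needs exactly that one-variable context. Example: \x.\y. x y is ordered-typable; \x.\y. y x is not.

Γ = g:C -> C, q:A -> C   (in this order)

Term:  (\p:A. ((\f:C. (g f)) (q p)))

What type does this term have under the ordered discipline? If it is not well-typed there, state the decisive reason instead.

term : A -> C
counts: g: 1, q: 1, p [bound]: 1, f [bound]: 1
use order (left to right): g, f, q, p
typing: well-typed — term : A -> C
all disciplines: ordered ✓, linear ✓, affine ✓, relevant ✓, unrestricted ✓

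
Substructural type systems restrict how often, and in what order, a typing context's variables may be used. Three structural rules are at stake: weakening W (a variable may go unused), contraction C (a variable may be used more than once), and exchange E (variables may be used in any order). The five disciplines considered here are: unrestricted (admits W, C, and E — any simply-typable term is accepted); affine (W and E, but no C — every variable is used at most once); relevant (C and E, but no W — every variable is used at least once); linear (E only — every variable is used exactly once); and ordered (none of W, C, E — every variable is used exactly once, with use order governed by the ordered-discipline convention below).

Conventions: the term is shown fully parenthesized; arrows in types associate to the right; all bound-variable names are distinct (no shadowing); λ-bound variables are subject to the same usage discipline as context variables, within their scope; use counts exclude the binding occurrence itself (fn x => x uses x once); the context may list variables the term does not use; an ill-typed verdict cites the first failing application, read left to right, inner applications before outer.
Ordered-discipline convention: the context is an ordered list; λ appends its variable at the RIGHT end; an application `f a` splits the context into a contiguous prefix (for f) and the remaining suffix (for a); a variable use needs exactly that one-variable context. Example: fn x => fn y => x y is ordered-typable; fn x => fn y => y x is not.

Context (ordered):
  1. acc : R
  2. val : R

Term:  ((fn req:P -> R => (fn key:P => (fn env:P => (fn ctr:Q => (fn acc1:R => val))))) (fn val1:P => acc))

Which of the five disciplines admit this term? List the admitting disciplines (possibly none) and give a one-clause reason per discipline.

admitted in: affine, unrestricted
use counts: acc=1, val=1, req (bound)=0, key (bound)=0, env (bound)=0, ctr (bound)=0, acc1 (bound)=0, val1 (bound)=0
order of uses: val, acc
typing: the term checks, with type P -> P -> Q -> R -> R
ordered: ✗, req, key, env, ctr, acc1, val1 never used (weakening)
linear: ✗, req, key, env, ctr, acc1, val1 never used (weakening)
affine: ✓, none of acc, val, req, key, env, ctr, acc1, val1 used more than once
relevant: ✗, req, key, env, ctr, acc1, val1 never used (weakening)
unrestricted: ✓, simply typable at P -> P -> Q -> R -> R; W, C, E all held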